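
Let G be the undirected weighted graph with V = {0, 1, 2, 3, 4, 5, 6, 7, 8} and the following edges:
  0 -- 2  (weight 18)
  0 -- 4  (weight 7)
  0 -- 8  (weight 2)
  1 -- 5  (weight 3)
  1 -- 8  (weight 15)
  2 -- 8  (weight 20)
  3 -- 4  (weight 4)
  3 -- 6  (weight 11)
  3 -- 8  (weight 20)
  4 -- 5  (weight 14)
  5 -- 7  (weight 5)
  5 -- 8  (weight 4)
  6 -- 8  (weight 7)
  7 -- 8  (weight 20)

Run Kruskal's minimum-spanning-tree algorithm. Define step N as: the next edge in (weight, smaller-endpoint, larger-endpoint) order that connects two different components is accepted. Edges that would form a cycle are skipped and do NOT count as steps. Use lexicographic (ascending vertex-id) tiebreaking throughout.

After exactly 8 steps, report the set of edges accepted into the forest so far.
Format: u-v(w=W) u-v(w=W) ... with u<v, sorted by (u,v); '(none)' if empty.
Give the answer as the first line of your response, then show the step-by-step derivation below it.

0-2(w=18) 0-4(w=7) 0-8(w=2) 1-5(w=3) 3-4(w=4) 5-7(w=5) 5-8(w=4) 6-8(w=7)

step 1: add edge 0-8 (w=2); MST = {0-8(w=2)}
step 2: add edge 1-5 (w=3); MST = {0-8(w=2) 1-5(w=3)}
step 3: add edge 3-4 (w=4); MST = {0-8(w=2) 1-5(w=3) 3-4(w=4)}
step 4: add edge 5-8 (w=4); MST = {0-8(w=2) 1-5(w=3) 3-4(w=4) 5-8(w=4)}
step 5: add edge 5-7 (w=5); MST = {0-8(w=2) 1-5(w=3) 3-4(w=4) 5-7(w=5) 5-8(w=4)}
step 6: add edge 0-4 (w=7); MST = {0-4(w=7) 0-8(w=2) 1-5(w=3) 3-4(w=4) 5-7(w=5) 5-8(w=4)}
step 7: add edge 6-8 (w=7); MST = {0-4(w=7) 0-8(w=2) 1-5(w=3) 3-4(w=4) 5-7(w=5) 5-8(w=4) 6-8(w=7)}
step 8: add edge 0-2 (w=18); MST = {0-2(w=18) 0-4(w=7) 0-8(w=2) 1-5(w=3) 3-4(w=4) 5-7(w=5) 5-8(w=4) 6-8(w=7)}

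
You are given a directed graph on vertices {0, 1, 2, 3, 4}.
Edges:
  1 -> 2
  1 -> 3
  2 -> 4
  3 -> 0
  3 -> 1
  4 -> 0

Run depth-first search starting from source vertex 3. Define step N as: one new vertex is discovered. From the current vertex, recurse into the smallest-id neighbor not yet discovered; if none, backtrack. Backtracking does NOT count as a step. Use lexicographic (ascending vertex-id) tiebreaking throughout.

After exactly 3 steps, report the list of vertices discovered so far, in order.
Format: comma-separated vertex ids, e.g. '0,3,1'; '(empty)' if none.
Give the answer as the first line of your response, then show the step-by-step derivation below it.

3,0,1

step 1: discover 3; path=3; order=3
step 2: discover 0; path=3>0; order=3,0
step 3: discover 1; path=3>1; order=3,0,1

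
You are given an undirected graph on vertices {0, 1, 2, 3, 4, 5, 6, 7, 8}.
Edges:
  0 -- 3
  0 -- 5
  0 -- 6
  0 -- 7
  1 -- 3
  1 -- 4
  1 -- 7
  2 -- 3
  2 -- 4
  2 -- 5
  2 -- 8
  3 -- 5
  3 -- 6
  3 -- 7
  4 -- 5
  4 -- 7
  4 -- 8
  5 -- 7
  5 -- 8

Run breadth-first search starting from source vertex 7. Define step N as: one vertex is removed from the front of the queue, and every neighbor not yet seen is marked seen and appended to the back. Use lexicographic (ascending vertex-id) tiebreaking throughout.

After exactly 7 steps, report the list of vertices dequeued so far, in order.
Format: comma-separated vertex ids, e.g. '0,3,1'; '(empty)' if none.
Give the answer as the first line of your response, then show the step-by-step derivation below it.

7,0,1,3,4,5,6

step 1: dequeue 7; queue=[0,1,3,4,5]; order=7
step 2: dequeue 0; queue=[1,3,4,5,6]; order=7,0
step 3: dequeue 1; queue=[3,4,5,6]; order=7,0,1
step 4: dequeue 3; queue=[4,5,6,2]; order=7,0,1,3
step 5: dequeue 4; queue=[5,6,2,8]; order=7,0,1,3,4
step 6: dequeue 5; queue=[6,2,8]; order=7,0,1,3,4,5
step 7: dequeue 6; queue=[2,8]; order=7,0,1,3,4,5,6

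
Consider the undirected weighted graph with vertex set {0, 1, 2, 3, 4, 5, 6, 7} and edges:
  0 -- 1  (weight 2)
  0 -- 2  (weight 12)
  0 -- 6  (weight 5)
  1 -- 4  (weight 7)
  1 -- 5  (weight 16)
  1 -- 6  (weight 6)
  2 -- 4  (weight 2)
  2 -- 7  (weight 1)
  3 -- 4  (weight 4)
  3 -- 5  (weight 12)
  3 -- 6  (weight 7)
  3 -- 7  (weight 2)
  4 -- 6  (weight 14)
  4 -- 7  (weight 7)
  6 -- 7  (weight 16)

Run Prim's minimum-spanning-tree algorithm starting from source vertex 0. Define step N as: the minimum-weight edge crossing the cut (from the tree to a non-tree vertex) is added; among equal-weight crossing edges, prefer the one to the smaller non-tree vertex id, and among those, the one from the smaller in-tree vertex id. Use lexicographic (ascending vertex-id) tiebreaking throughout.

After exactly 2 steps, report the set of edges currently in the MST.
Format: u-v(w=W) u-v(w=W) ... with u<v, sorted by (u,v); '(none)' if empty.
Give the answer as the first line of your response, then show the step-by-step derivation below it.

0-1(w=2) 0-6(w=5)

step 1: add edge 0-1 (w=2); MST = {0-1(w=2)}
step 2: add edge 0-6 (w=5); MST = {0-1(w=2) 0-6(w=5)}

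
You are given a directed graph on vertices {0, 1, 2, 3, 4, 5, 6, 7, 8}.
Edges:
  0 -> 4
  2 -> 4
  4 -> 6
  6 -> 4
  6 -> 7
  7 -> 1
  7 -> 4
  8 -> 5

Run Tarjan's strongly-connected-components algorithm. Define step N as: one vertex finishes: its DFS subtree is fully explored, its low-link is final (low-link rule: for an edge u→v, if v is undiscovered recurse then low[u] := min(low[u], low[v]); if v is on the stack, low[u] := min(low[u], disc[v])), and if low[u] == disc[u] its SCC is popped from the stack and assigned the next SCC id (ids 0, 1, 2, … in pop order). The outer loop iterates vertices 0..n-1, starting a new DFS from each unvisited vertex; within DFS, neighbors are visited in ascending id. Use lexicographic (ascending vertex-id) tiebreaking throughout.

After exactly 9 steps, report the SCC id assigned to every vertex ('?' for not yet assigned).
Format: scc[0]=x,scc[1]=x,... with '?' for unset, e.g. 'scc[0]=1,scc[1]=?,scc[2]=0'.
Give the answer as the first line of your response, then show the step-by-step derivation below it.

scc[0]=2,scc[1]=0,scc[2]=3,scc[3]=4,scc[4]=1,scc[5]=5,scc[6]=1,scc[7]=1,scc[8]=6

step 1: low=(low[0]=0,low[1]=4,low[2]=?,low[3]=?,low[4]=1,low[5]=?,low[6]=1,low[7]=3,low[8]=?); scc=(scc[0]=?,scc[1]=0,scc[2]=?,scc[3]=?,scc[4]=?,scc[5]=?,scc[6]=?,scc[7]=?,scc[8]=?)
step 2: low=(low[0]=0,low[1]=4,low[2]=?,low[3]=?,low[4]=1,low[5]=?,low[6]=1,low[7]=1,low[8]=?); scc=(scc[0]=?,scc[1]=0,scc[2]=?,scc[3]=?,scc[4]=?,scc[5]=?,scc[6]=?,scc[7]=?,scc[8]=?)
step 3: low=(low[0]=0,low[1]=4,low[2]=?,low[3]=?,low[4]=1,low[5]=?,low[6]=1,low[7]=1,low[8]=?); scc=(scc[0]=?,scc[1]=0,scc[2]=?,scc[3]=?,scc[4]=?,scc[5]=?,scc[6]=?,scc[7]=?,scc[8]=?)
step 4: low=(low[0]=0,low[1]=4,low[2]=?,low[3]=?,low[4]=1,low[5]=?,low[6]=1,low[7]=1,low[8]=?); scc=(scc[0]=?,scc[1]=0,scc[2]=?,scc[3]=?,scc[4]=1,scc[5]=?,scc[6]=1,scc[7]=1,scc[8]=?)
step 5: low=(low[0]=0,low[1]=4,low[2]=?,low[3]=?,low[4]=1,low[5]=?,low[6]=1,low[7]=1,low[8]=?); scc=(scc[0]=2,scc[1]=0,scc[2]=?,scc[3]=?,scc[4]=1,scc[5]=?,scc[6]=1,scc[7]=1,scc[8]=?)
step 6: low=(low[0]=0,low[1]=4,low[2]=5,low[3]=?,low[4]=1,low[5]=?,low[6]=1,low[7]=1,low[8]=?); scc=(scc[0]=2,scc[1]=0,scc[2]=3,scc[3]=?,scc[4]=1,scc[5]=?,scc[6]=1,scc[7]=1,scc[8]=?)
step 7: low=(low[0]=0,low[1]=4,low[2]=5,low[3]=6,low[4]=1,low[5]=?,low[6]=1,low[7]=1,low[8]=?); scc=(scc[0]=2,scc[1]=0,scc[2]=3,scc[3]=4,scc[4]=1,scc[5]=?,scc[6]=1,scc[7]=1,scc[8]=?)
step 8: low=(low[0]=0,low[1]=4,low[2]=5,low[3]=6,low[4]=1,low[5]=7,low[6]=1,low[7]=1,low[8]=?); scc=(scc[0]=2,scc[1]=0,scc[2]=3,scc[3]=4,scc[4]=1,scc[5]=5,scc[6]=1,scc[7]=1,scc[8]=?)
step 9: low=(low[0]=0,low[1]=4,low[2]=5,low[3]=6,low[4]=1,low[5]=7,low[6]=1,low[7]=1,low[8]=8); scc=(scc[0]=2,scc[1]=0,scc[2]=3,scc[3]=4,scc[4]=1,scc[5]=5,scc[6]=1,scc[7]=1,scc[8]=6)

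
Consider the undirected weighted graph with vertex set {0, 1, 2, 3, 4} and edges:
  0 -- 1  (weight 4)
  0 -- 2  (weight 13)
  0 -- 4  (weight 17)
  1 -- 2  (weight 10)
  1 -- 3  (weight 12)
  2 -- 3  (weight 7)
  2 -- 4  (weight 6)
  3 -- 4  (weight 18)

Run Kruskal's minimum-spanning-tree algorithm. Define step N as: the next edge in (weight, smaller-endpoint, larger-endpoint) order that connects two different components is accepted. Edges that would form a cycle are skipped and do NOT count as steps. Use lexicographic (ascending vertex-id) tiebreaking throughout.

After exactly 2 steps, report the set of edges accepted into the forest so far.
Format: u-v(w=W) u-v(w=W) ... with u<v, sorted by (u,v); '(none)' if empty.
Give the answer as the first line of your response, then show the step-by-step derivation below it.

0-1(w=4) 2-4(w=6)

step 1: add edge 0-1 (w=4); MST = {0-1(w=4)}
step 2: add edge 2-4 (w=6); MST = {0-1(w=4) 2-4(w=6)}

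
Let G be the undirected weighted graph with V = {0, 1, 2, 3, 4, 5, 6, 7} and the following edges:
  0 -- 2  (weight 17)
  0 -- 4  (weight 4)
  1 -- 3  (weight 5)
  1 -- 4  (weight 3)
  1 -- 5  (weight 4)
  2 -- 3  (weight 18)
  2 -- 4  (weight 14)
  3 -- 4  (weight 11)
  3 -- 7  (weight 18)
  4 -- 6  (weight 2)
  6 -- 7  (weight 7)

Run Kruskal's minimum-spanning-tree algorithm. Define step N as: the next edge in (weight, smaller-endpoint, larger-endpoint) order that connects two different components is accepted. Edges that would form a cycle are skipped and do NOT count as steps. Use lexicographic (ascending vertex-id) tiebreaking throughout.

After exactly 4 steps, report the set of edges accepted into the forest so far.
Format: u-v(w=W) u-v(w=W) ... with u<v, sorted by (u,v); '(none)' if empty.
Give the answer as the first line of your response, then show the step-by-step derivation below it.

0-4(w=4) 1-4(w=3) 1-5(w=4) 4-6(w=2)

step 1: add edge 4-6 (w=2); MST = {4-6(w=2)}
step 2: add edge 1-4 (w=3); MST = {1-4(w=3) 4-6(w=2)}
step 3: add edge 0-4 (w=4); MST = {0-4(w=4) 1-4(w=3) 4-6(w=2)}
step 4: add edge 1-5 (w=4); MST = {0-4(w=4) 1-4(w=3) 1-5(w=4) 4-6(w=2)}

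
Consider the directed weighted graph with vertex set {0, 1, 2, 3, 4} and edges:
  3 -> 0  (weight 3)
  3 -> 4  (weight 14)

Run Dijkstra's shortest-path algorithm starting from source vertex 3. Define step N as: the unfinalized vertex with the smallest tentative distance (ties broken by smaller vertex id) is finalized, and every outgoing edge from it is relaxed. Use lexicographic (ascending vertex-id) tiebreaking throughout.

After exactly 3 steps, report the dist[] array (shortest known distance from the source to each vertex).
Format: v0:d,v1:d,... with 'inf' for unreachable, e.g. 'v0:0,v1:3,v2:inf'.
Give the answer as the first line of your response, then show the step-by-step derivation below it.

v0:3,v1:inf,v2:inf,v3:0,v4:14

step 1: dist = v0:3,v1:inf,v2:inf,v3:0,v4:14
step 2: dist = v0:3,v1:inf,v2:inf,v3:0,v4:14
step 3: dist = v0:3,v1:inf,v2:inf,v3:0,v4:14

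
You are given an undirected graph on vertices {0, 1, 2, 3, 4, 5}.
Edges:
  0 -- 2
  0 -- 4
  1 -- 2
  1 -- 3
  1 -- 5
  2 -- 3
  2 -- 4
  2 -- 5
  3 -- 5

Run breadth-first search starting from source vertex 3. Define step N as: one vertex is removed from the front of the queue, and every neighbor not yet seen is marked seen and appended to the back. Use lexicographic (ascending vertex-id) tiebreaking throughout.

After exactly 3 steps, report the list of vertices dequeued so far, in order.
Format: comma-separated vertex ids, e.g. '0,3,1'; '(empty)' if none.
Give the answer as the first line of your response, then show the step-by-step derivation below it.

3,1,2

step 1: dequeue 3; queue=[1,2,5]; order=3
step 2: dequeue 1; queue=[2,5]; order=3,1
step 3: dequeue 2; queue=[5,0,4]; order=3,1,2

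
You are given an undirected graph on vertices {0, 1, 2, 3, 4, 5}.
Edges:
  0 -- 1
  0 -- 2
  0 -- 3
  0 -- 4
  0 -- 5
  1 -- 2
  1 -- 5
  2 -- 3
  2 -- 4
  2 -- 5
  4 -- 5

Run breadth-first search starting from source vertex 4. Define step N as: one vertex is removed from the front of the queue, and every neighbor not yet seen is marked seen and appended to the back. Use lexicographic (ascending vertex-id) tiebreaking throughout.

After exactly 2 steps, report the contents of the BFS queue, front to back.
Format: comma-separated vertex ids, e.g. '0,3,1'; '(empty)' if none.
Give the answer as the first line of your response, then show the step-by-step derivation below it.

2,5,1,3

step 1: dequeue 4; queue=[0,2,5]; order=4
step 2: dequeue 0; queue=[2,5,1,3]; order=4,0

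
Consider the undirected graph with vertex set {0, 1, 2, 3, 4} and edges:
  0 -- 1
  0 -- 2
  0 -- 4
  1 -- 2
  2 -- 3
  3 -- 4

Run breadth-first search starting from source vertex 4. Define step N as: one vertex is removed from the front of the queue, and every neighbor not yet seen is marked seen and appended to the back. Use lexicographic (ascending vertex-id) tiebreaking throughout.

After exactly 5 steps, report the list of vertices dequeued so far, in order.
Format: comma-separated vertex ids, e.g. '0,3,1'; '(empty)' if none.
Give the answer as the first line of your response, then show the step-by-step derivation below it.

4,0,3,1,2

step 1: dequeue 4; queue=[0,3]; order=4
step 2: dequeue 0; queue=[3,1,2]; order=4,0
step 3: dequeue 3; queue=[1,2]; order=4,0,3
step 4: dequeue 1; queue=[2]; order=4,0,3,1
step 5: dequeue 2; queue=[(empty)]; order=4,0,3,1,2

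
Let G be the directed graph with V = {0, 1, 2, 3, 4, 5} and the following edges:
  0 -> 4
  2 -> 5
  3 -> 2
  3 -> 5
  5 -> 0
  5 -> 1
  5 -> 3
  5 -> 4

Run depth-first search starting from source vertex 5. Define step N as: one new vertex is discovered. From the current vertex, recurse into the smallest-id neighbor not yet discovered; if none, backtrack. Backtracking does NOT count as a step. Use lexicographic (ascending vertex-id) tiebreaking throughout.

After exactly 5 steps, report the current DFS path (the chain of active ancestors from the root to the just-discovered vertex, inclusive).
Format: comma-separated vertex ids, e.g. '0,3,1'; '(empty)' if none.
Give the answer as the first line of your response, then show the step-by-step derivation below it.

5,3

step 1: discover 5; path=5; order=5
step 2: discover 0; path=5>0; order=5,0
step 3: discover 4; path=5>0>4; order=5,0,4
step 4: discover 1; path=5>1; order=5,0,4,1
step 5: discover 3; path=5>3; order=5,0,4,1,3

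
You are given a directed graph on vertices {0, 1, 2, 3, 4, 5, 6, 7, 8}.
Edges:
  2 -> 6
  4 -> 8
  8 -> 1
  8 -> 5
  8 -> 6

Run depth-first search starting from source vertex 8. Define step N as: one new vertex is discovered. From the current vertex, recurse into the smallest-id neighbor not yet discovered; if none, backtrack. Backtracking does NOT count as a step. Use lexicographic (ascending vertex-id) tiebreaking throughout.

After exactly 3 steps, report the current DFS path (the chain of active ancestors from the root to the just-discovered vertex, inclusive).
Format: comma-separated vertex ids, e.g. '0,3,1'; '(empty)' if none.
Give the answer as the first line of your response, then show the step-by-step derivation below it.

8,5

step 1: discover 8; path=8; order=8
step 2: discover 1; path=8>1; order=8,1
step 3: discover 5; path=8>5; order=8,1,5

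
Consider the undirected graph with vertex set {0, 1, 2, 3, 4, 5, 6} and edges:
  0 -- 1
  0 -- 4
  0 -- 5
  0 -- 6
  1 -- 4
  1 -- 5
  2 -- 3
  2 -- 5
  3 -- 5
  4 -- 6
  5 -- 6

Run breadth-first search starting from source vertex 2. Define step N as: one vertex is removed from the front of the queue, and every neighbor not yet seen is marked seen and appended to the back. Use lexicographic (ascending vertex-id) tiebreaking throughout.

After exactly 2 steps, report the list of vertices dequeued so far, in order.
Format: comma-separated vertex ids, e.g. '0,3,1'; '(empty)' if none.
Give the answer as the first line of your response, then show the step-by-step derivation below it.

2,3

step 1: dequeue 2; queue=[3,5]; order=2
step 2: dequeue 3; queue=[5]; order=2,3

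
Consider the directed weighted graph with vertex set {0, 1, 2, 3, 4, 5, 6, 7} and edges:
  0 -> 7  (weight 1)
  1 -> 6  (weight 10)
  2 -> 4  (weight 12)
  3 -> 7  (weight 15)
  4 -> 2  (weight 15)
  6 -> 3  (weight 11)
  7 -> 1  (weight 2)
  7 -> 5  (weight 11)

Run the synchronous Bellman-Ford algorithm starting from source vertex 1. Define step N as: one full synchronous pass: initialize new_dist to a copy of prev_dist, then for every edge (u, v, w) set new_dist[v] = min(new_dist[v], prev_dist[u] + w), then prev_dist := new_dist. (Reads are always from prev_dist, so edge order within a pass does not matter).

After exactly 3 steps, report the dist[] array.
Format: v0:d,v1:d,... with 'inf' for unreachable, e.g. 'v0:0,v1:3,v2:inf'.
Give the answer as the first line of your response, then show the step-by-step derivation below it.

v0:inf,v1:0,v2:inf,v3:21,v4:inf,v5:inf,v6:10,v7:36

step 1: dist = v0:inf,v1:0,v2:inf,v3:inf,v4:inf,v5:inf,v6:10,v7:inf
step 2: dist = v0:inf,v1:0,v2:inf,v3:21,v4:inf,v5:inf,v6:10,v7:inf
step 3: dist = v0:inf,v1:0,v2:inf,v3:21,v4:inf,v5:inf,v6:10,v7:36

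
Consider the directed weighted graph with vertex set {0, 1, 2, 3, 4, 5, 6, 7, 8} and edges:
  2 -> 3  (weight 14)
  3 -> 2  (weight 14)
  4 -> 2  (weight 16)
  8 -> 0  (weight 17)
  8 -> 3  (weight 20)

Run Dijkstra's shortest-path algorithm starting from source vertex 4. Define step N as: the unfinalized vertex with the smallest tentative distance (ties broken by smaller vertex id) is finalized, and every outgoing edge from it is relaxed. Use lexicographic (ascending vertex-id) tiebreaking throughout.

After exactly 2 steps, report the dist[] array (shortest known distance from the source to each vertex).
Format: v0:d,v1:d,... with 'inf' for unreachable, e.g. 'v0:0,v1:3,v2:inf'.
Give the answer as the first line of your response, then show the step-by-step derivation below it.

v0:inf,v1:inf,v2:16,v3:30,v4:0,v5:inf,v6:inf,v7:inf,v8:inf

step 1: dist = v0:inf,v1:inf,v2:16,v3:inf,v4:0,v5:inf,v6:inf,v7:inf,v8:inf
step 2: dist = v0:inf,v1:inf,v2:16,v3:30,v4:0,v5:inf,v6:inf,v7:inf,v8:inf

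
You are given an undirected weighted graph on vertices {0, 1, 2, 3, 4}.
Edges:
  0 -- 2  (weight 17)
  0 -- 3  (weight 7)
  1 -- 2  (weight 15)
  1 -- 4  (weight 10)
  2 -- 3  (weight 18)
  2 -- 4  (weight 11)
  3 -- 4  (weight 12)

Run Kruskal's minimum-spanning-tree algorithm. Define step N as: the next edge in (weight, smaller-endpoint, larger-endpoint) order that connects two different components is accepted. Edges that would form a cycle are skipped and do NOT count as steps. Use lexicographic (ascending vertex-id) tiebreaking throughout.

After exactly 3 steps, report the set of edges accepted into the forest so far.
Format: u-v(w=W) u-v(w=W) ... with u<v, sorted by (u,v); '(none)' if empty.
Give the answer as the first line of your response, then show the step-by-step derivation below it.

0-3(w=7) 1-4(w=10) 2-4(w=11)

step 1: add edge 0-3 (w=7); MST = {0-3(w=7)}
step 2: add edge 1-4 (w=10); MST = {0-3(w=7) 1-4(w=10)}
step 3: add edge 2-4 (w=11); MST = {0-3(w=7) 1-4(w=10) 2-4(w=11)}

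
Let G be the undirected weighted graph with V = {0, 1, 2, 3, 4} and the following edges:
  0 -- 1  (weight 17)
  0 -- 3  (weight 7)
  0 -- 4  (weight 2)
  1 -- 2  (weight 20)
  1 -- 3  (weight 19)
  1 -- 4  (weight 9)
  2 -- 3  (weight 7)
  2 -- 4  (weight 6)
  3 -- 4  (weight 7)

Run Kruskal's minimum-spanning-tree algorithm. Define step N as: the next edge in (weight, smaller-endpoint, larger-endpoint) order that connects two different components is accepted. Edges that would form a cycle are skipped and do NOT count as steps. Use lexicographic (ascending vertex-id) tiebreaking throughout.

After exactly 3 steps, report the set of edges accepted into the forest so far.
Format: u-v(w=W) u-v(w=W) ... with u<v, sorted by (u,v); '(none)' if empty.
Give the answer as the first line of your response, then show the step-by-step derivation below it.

0-3(w=7) 0-4(w=2) 2-4(w=6)

step 1: add edge 0-4 (w=2); MST = {0-4(w=2)}
step 2: add edge 2-4 (w=6); MST = {0-4(w=2) 2-4(w=6)}
step 3: add edge 0-3 (w=7); MST = {0-3(w=7) 0-4(w=2) 2-4(w=6)}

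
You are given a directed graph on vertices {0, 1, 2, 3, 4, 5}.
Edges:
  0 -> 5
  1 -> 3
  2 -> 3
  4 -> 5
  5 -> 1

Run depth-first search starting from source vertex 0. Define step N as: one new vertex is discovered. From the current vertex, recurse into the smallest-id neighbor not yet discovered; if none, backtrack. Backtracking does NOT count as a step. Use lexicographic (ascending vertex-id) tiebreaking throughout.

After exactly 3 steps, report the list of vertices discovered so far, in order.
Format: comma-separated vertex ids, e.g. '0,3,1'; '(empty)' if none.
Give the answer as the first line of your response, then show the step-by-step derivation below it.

0,5,1

step 1: discover 0; path=0; order=0
step 2: discover 5; path=0>5; order=0,5
step 3: discover 1; path=0>5>1; order=0,5,1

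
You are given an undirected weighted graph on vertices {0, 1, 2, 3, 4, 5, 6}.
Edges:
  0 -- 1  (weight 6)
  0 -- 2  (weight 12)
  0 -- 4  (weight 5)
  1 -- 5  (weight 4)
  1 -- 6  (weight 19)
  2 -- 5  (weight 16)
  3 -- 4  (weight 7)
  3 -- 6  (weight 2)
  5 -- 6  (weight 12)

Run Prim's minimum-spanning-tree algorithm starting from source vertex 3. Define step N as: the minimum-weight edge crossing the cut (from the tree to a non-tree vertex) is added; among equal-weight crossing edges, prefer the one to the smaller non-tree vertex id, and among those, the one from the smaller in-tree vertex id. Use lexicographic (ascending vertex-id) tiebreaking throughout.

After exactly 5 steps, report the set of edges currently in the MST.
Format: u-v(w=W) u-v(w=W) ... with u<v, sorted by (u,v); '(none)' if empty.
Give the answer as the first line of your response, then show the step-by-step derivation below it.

0-1(w=6) 0-4(w=5) 1-5(w=4) 3-4(w=7) 3-6(w=2)

step 1: add edge 3-6 (w=2); MST = {3-6(w=2)}
step 2: add edge 3-4 (w=7); MST = {3-4(w=7) 3-6(w=2)}
step 3: add edge 0-4 (w=5); MST = {0-4(w=5) 3-4(w=7) 3-6(w=2)}
step 4: add edge 0-1 (w=6); MST = {0-1(w=6) 0-4(w=5) 3-4(w=7) 3-6(w=2)}
step 5: add edge 1-5 (w=4); MST = {0-1(w=6) 0-4(w=5) 1-5(w=4) 3-4(w=7) 3-6(w=2)}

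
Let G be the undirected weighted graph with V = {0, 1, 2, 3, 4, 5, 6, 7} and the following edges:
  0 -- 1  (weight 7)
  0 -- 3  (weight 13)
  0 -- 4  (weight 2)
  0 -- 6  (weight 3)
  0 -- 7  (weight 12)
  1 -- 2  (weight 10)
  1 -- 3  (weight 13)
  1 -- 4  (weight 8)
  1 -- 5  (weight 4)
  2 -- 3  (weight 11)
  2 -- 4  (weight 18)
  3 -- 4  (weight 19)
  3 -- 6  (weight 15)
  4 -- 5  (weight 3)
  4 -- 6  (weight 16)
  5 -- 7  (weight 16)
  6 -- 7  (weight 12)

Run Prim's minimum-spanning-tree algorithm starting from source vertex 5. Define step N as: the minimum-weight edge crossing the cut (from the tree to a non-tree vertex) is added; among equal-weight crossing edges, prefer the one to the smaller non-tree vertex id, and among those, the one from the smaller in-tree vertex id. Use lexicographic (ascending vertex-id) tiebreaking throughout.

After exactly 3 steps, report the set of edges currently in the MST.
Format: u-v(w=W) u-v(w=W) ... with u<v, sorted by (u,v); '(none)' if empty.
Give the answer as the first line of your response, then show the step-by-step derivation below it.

0-4(w=2) 0-6(w=3) 4-5(w=3)

step 1: add edge 4-5 (w=3); MST = {4-5(w=3)}
step 2: add edge 0-4 (w=2); MST = {0-4(w=2) 4-5(w=3)}
step 3: add edge 0-6 (w=3); MST = {0-4(w=2) 0-6(w=3) 4-5(w=3)}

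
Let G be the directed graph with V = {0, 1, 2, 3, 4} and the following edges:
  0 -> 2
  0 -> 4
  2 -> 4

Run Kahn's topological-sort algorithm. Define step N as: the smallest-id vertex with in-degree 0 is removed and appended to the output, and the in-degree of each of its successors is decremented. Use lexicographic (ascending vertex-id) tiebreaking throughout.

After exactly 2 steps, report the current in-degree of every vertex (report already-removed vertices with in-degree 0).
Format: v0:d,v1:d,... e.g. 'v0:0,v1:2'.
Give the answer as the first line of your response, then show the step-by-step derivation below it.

v0:0,v1:0,v2:0,v3:0,v4:1

step 1: output 0; order=[0]; indeg=(0,0,0,0,1)
step 2: output 1; order=[0,1]; indeg=(0,0,0,0,1)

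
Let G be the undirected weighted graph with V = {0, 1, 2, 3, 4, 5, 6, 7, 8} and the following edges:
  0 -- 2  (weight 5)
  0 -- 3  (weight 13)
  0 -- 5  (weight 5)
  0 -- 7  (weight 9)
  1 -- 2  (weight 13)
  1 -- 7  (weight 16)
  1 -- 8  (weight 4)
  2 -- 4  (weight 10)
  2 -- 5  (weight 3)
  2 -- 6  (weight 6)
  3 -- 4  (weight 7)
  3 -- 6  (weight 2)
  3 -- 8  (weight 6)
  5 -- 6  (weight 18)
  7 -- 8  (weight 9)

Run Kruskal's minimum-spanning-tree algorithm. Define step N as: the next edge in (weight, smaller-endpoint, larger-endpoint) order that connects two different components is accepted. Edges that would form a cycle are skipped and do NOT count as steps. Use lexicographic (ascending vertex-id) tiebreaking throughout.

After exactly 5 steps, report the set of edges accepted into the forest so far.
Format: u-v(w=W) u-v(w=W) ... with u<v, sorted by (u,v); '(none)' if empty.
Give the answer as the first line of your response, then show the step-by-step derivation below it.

0-2(w=5) 1-8(w=4) 2-5(w=3) 2-6(w=6) 3-6(w=2)

step 1: add edge 3-6 (w=2); MST = {3-6(w=2)}
step 2: add edge 2-5 (w=3); MST = {2-5(w=3) 3-6(w=2)}
step 3: add edge 1-8 (w=4); MST = {1-8(w=4) 2-5(w=3) 3-6(w=2)}
step 4: add edge 0-2 (w=5); MST = {0-2(w=5) 1-8(w=4) 2-5(w=3) 3-6(w=2)}
step 5: add edge 2-6 (w=6); MST = {0-2(w=5) 1-8(w=4) 2-5(w=3) 2-6(w=6) 3-6(w=2)}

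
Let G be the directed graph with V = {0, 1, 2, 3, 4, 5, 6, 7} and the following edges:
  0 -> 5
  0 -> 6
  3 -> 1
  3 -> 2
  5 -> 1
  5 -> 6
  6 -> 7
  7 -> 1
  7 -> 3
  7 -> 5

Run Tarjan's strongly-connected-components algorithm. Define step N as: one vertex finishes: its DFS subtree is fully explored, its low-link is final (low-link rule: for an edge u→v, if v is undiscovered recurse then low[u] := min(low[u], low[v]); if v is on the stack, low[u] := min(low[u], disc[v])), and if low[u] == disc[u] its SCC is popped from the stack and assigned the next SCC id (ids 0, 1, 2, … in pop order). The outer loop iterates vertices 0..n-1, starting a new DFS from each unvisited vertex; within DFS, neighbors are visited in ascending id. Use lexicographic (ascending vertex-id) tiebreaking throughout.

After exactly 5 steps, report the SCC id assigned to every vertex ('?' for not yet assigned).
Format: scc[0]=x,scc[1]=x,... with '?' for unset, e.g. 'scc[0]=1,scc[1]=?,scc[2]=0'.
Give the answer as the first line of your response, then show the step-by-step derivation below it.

scc[0]=?,scc[1]=0,scc[2]=1,scc[3]=2,scc[4]=?,scc[5]=?,scc[6]=?,scc[7]=?

step 1: low=(low[0]=0,low[1]=2,low[2]=?,low[3]=?,low[4]=?,low[5]=1,low[6]=?,low[7]=?); scc=(scc[0]=?,scc[1]=0,scc[2]=?,scc[3]=?,scc[4]=?,scc[5]=?,scc[6]=?,scc[7]=?)
step 2: low=(low[0]=0,low[1]=2,low[2]=6,low[3]=5,low[4]=?,low[5]=1,low[6]=3,low[7]=4); scc=(scc[0]=?,scc[1]=0,scc[2]=1,scc[3]=?,scc[4]=?,scc[5]=?,scc[6]=?,scc[7]=?)
step 3: low=(low[0]=0,low[1]=2,low[2]=6,low[3]=5,low[4]=?,low[5]=1,low[6]=3,low[7]=4); scc=(scc[0]=?,scc[1]=0,scc[2]=1,scc[3]=2,scc[4]=?,scc[5]=?,scc[6]=?,scc[7]=?)
step 4: low=(low[0]=0,low[1]=2,low[2]=6,low[3]=5,low[4]=?,low[5]=1,low[6]=3,low[7]=1); scc=(scc[0]=?,scc[1]=0,scc[2]=1,scc[3]=2,scc[4]=?,scc[5]=?,scc[6]=?,scc[7]=?)
step 5: low=(low[0]=0,low[1]=2,low[2]=6,low[3]=5,low[4]=?,low[5]=1,low[6]=1,low[7]=1); scc=(scc[0]=?,scc[1]=0,scc[2]=1,scc[3]=2,scc[4]=?,scc[5]=?,scc[6]=?,scc[7]=?)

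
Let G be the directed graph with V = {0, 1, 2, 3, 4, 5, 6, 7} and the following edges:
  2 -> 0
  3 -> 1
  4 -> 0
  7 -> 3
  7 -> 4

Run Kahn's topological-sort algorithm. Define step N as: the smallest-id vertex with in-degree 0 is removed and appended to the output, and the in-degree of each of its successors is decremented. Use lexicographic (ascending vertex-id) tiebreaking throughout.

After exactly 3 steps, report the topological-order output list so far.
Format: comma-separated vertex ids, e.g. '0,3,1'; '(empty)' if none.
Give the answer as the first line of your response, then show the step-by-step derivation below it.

2,5,6

step 1: output 2; order=[2]; indeg=(1,1,0,1,1,0,0,0)
step 2: output 5; order=[2,5]; indeg=(1,1,0,1,1,0,0,0)
step 3: output 6; order=[2,5,6]; indeg=(1,1,0,1,1,0,0,0)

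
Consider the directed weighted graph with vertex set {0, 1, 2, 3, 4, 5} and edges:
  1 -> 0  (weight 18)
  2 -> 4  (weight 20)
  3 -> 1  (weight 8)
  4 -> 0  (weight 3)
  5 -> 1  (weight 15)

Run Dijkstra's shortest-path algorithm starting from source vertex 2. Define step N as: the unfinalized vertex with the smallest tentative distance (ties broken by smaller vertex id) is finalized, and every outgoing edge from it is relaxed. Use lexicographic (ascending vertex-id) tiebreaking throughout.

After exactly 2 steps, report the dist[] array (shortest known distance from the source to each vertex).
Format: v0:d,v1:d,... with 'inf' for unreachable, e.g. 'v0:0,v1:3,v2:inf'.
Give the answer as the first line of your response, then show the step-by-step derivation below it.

v0:23,v1:inf,v2:0,v3:inf,v4:20,v5:inf

step 1: dist = v0:inf,v1:inf,v2:0,v3:inf,v4:20,v5:inf
step 2: dist = v0:23,v1:inf,v2:0,v3:inf,v4:20,v5:inf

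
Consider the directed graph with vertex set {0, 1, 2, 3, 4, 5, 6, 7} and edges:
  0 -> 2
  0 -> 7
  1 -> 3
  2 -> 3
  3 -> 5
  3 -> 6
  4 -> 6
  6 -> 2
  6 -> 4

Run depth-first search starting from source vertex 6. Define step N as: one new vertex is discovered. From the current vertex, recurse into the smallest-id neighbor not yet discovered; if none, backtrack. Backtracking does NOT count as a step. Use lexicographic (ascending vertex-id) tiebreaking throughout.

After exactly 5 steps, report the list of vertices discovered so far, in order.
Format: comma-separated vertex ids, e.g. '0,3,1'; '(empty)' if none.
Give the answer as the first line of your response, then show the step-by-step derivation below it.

6,2,3,5,4

step 1: discover 6; path=6; order=6
step 2: discover 2; path=6>2; order=6,2
step 3: discover 3; path=6>2>3; order=6,2,3
step 4: discover 5; path=6>2>3>5; order=6,2,3,5
step 5: discover 4; path=6>4; order=6,2,3,5,4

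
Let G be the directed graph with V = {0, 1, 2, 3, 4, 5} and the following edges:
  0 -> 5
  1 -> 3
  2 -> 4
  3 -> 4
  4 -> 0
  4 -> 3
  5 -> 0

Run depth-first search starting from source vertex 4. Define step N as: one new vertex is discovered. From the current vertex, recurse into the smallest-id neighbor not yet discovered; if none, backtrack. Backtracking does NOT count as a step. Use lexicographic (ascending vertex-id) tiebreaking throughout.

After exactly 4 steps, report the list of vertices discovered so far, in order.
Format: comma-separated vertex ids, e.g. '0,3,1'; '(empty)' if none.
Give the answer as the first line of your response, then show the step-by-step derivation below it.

4,0,5,3

step 1: discover 4; path=4; order=4
step 2: discover 0; path=4>0; order=4,0
step 3: discover 5; path=4>0>5; order=4,0,5
step 4: discover 3; path=4>3; order=4,0,5,3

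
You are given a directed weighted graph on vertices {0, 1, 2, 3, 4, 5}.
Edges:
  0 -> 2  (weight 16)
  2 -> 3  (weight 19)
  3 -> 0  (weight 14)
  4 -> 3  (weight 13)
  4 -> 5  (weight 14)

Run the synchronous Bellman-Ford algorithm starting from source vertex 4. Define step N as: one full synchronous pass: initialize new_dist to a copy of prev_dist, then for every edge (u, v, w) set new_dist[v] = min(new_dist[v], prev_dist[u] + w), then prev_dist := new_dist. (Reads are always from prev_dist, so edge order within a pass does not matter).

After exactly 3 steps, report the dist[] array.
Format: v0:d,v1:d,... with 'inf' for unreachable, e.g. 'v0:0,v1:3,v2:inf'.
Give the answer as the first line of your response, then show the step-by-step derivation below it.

v0:27,v1:inf,v2:43,v3:13,v4:0,v5:14

step 1: dist = v0:inf,v1:inf,v2:inf,v3:13,v4:0,v5:14
step 2: dist = v0:27,v1:inf,v2:inf,v3:13,v4:0,v5:14
step 3: dist = v0:27,v1:inf,v2:43,v3:13,v4:0,v5:14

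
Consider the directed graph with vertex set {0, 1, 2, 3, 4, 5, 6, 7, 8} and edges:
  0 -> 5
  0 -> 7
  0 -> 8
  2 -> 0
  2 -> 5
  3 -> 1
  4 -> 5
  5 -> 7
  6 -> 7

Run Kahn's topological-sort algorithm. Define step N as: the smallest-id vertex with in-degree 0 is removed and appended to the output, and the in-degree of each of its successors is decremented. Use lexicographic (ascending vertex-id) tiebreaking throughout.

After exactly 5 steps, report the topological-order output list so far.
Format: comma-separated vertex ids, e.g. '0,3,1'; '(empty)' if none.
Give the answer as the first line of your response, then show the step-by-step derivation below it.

2,0,3,1,4

step 1: output 2; order=[2]; indeg=(0,1,0,0,0,2,0,3,1)
step 2: output 0; order=[2,0]; indeg=(0,1,0,0,0,1,0,2,0)
step 3: output 3; order=[2,0,3]; indeg=(0,0,0,0,0,1,0,2,0)
step 4: output 1; order=[2,0,3,1]; indeg=(0,0,0,0,0,1,0,2,0)
step 5: output 4; order=[2,0,3,1,4]; indeg=(0,0,0,0,0,0,0,2,0)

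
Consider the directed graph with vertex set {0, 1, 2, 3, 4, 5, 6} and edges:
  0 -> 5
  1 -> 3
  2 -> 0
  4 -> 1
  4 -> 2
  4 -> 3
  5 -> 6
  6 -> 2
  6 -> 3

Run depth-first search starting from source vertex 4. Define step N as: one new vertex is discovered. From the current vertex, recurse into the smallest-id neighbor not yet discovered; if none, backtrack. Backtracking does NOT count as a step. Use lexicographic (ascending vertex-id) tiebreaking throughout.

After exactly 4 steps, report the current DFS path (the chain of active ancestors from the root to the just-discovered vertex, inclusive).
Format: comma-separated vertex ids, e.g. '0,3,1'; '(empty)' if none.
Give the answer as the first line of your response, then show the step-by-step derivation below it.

4,2

step 1: discover 4; path=4; order=4
step 2: discover 1; path=4>1; order=4,1
step 3: discover 3; path=4>1>3; order=4,1,3
step 4: discover 2; path=4>2; order=4,1,3,2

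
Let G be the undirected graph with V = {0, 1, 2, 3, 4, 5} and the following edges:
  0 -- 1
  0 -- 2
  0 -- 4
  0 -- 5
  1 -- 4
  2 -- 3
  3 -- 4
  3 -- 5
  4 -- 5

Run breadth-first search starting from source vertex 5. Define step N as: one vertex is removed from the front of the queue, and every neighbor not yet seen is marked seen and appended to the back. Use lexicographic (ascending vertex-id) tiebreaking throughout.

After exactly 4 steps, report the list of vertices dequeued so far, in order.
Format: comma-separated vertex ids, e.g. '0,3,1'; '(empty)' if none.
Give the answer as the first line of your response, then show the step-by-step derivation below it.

5,0,3,4

step 1: dequeue 5; queue=[0,3,4]; order=5
step 2: dequeue 0; queue=[3,4,1,2]; order=5,0
step 3: dequeue 3; queue=[4,1,2]; order=5,0,3
step 4: dequeue 4; queue=[1,2]; order=5,0,3,4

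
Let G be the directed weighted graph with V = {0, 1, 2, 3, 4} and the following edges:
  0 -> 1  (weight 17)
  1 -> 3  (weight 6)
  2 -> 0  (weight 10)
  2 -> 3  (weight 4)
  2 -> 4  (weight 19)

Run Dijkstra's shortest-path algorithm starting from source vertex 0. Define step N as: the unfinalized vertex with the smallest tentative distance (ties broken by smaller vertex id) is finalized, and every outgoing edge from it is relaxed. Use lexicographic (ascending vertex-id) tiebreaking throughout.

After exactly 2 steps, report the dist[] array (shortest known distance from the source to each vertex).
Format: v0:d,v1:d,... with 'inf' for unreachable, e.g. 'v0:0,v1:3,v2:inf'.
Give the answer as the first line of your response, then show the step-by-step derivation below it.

v0:0,v1:17,v2:inf,v3:23,v4:inf

step 1: dist = v0:0,v1:17,v2:inf,v3:inf,v4:inf
step 2: dist = v0:0,v1:17,v2:inf,v3:23,v4:inf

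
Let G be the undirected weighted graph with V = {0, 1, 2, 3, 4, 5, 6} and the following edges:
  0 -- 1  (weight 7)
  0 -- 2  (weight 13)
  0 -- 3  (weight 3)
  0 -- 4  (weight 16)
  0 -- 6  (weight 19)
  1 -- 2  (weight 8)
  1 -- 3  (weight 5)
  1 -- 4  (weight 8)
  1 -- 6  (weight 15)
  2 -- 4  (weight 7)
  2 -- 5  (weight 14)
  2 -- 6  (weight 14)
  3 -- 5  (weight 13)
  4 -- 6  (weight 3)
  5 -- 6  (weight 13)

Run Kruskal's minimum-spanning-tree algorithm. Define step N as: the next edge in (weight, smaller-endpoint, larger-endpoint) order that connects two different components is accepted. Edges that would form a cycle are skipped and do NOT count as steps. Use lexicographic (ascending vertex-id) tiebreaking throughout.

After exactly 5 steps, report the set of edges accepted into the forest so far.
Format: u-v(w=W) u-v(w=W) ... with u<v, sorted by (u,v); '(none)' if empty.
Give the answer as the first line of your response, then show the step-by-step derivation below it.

0-3(w=3) 1-2(w=8) 1-3(w=5) 2-4(w=7) 4-6(w=3)

step 1: add edge 0-3 (w=3); MST = {0-3(w=3)}
step 2: add edge 4-6 (w=3); MST = {0-3(w=3) 4-6(w=3)}
step 3: add edge 1-3 (w=5); MST = {0-3(w=3) 1-3(w=5) 4-6(w=3)}
step 4: add edge 2-4 (w=7); MST = {0-3(w=3) 1-3(w=5) 2-4(w=7) 4-6(w=3)}
step 5: add edge 1-2 (w=8); MST = {0-3(w=3) 1-2(w=8) 1-3(w=5) 2-4(w=7) 4-6(w=3)}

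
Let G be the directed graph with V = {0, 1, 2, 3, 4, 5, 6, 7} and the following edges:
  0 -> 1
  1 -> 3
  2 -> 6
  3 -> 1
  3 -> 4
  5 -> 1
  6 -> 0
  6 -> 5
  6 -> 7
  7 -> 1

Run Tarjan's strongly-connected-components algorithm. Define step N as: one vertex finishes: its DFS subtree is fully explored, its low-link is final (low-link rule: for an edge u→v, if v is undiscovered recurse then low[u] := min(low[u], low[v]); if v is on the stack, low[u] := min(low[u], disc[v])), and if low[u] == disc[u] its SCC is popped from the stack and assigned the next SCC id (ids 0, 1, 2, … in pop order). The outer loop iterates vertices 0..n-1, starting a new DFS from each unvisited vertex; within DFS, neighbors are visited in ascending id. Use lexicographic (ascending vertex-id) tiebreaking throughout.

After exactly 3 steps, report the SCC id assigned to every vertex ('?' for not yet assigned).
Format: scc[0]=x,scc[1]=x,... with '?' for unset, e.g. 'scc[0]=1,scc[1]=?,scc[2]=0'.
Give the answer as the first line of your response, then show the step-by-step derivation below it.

scc[0]=?,scc[1]=1,scc[2]=?,scc[3]=1,scc[4]=0,scc[5]=?,scc[6]=?,scc[7]=?

step 1: low=(low[0]=0,low[1]=1,low[2]=?,low[3]=1,low[4]=3,low[5]=?,low[6]=?,low[7]=?); scc=(scc[0]=?,scc[1]=?,scc[2]=?,scc[3]=?,scc[4]=0,scc[5]=?,scc[6]=?,scc[7]=?)
step 2: low=(low[0]=0,low[1]=1,low[2]=?,low[3]=1,low[4]=3,low[5]=?,low[6]=?,low[7]=?); scc=(scc[0]=?,scc[1]=?,scc[2]=?,scc[3]=?,scc[4]=0,scc[5]=?,scc[6]=?,scc[7]=?)
step 3: low=(low[0]=0,low[1]=1,low[2]=?,low[3]=1,low[4]=3,low[5]=?,low[6]=?,low[7]=?); scc=(scc[0]=?,scc[1]=1,scc[2]=?,scc[3]=1,scc[4]=0,scc[5]=?,scc[6]=?,scc[7]=?)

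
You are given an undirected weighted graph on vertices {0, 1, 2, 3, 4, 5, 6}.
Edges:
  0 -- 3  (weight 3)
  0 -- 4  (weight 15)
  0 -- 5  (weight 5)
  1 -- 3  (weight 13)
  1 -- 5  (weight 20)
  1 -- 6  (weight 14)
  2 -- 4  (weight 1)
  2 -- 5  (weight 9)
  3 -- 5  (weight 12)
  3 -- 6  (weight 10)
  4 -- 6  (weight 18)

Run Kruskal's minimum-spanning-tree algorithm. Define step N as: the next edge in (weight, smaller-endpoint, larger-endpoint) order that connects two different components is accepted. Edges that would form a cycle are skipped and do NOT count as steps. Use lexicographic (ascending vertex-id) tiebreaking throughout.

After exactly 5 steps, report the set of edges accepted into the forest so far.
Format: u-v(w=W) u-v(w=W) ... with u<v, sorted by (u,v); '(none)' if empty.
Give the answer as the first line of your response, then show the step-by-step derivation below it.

0-3(w=3) 0-5(w=5) 2-4(w=1) 2-5(w=9) 3-6(w=10)

step 1: add edge 2-4 (w=1); MST = {2-4(w=1)}
step 2: add edge 0-3 (w=3); MST = {0-3(w=3) 2-4(w=1)}
step 3: add edge 0-5 (w=5); MST = {0-3(w=3) 0-5(w=5) 2-4(w=1)}
step 4: add edge 2-5 (w=9); MST = {0-3(w=3) 0-5(w=5) 2-4(w=1) 2-5(w=9)}
step 5: add edge 3-6 (w=10); MST = {0-3(w=3) 0-5(w=5) 2-4(w=1) 2-5(w=9) 3-6(w=10)}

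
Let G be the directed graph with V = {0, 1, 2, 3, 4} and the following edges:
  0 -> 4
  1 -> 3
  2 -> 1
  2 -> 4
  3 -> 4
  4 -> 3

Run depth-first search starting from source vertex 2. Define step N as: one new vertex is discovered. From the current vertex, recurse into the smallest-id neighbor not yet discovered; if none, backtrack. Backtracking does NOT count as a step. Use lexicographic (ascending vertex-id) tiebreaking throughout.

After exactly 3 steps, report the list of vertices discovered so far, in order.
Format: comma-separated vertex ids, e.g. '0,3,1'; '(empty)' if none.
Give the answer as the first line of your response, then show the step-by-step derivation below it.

2,1,3

step 1: discover 2; path=2; order=2
step 2: discover 1; path=2>1; order=2,1
step 3: discover 3; path=2>1>3; order=2,1,3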